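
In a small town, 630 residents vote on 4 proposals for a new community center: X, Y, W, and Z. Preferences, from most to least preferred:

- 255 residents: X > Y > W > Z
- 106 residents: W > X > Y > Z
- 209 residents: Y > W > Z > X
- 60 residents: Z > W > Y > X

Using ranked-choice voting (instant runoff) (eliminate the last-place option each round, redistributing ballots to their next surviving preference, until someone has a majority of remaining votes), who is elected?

Round 1: X 255, Y 209, W 106, Z 60. Eliminate Z.
Round 2: X 255, Y 209, W 166. Eliminate W.
Round 3: X 361, Y 269. X has a majority.

X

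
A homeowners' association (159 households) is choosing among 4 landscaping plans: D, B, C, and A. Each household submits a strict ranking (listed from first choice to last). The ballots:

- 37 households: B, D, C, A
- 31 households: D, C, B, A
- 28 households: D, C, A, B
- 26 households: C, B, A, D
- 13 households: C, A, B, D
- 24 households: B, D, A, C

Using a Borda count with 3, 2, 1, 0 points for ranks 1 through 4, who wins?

D: 37·2 + 31·3 + 28·3 + 26·0 + 13·0 + 24·2 = 299
B: 37·3 + 31·1 + 28·0 + 26·2 + 13·1 + 24·3 = 279
C: 37·1 + 31·2 + 28·2 + 26·3 + 13·3 + 24·0 = 272
A: 37·0 + 31·0 + 28·1 + 26·1 + 13·2 + 24·1 = 104
D has the highest Borda score (299).

D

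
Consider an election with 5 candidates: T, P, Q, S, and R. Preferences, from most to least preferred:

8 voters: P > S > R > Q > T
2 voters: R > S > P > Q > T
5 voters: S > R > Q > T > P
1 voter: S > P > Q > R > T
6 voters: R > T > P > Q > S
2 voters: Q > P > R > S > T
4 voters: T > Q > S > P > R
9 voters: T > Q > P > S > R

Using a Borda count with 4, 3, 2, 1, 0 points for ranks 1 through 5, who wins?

P

T: 8·0 + 2·0 + 5·1 + 1·0 + 6·3 + 2·0 + 4·4 + 9·4 = 75
P: 8·4 + 2·2 + 5·0 + 1·3 + 6·2 + 2·3 + 4·1 + 9·2 = 79
Q: 8·1 + 2·1 + 5·2 + 1·2 + 6·1 + 2·4 + 4·3 + 9·3 = 75
S: 8·3 + 2·3 + 5·4 + 1·4 + 6·0 + 2·1 + 4·2 + 9·1 = 73
R: 8·2 + 2·4 + 5·3 + 1·1 + 6·4 + 2·2 + 4·0 + 9·0 = 68
P has the highest Borda score (79).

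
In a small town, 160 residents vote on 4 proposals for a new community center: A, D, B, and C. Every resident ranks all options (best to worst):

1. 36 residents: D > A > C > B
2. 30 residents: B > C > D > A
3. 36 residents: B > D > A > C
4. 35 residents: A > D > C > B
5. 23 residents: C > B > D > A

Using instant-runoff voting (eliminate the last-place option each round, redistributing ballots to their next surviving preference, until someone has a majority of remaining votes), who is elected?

Round 1: A 35, D 36, B 66, C 23. Eliminate C.
Round 2: A 35, D 36, B 89. B has a majority.

B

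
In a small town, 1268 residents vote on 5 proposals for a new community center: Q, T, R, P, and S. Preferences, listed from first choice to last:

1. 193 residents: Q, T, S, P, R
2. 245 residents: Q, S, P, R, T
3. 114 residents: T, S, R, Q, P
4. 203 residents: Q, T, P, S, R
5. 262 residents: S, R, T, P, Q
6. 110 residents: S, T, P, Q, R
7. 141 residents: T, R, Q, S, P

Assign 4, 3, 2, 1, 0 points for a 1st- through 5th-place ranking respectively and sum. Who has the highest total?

Q: 193·4 + 245·4 + 114·1 + 203·4 + 262·0 + 110·1 + 141·2 = 3070
T: 193·3 + 245·0 + 114·4 + 203·3 + 262·2 + 110·3 + 141·4 = 3062
R: 193·0 + 245·1 + 114·2 + 203·0 + 262·3 + 110·0 + 141·3 = 1682
P: 193·1 + 245·2 + 114·0 + 203·2 + 262·1 + 110·2 + 141·0 = 1571
S: 193·2 + 245·3 + 114·3 + 203·1 + 262·4 + 110·4 + 141·1 = 3295
S has the highest Borda score (3295).

S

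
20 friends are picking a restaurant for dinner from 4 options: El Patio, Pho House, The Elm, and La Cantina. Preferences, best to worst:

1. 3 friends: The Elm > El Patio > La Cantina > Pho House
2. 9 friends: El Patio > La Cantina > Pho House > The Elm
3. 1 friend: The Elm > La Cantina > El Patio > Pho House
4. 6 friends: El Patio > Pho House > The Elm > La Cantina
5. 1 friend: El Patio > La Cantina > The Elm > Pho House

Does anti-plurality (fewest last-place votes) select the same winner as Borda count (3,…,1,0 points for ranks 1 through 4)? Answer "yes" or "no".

yes

Anti-plurality — last-place votes: El Patio 0, Pho House 5, The Elm 9, La Cantina 6. Winner: El Patio.
Borda — scores: El Patio 55, Pho House 21, The Elm 19, La Cantina 25. Winner: El Patio.
The two methods agree.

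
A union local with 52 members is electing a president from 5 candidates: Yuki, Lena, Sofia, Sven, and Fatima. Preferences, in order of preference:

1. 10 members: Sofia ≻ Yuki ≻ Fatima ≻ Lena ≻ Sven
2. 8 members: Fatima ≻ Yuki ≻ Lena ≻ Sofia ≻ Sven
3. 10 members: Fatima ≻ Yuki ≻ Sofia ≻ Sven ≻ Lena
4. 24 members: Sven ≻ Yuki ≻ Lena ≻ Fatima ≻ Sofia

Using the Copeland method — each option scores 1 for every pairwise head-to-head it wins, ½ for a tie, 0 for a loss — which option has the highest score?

Yuki: beats Lena, Sofia, Sven, and Fatima → score 4.
Lena: beats Sofia; loses to Yuki, Sven, and Fatima → score 1.
Sofia: beats Sven; loses to Yuki, Lena, and Fatima → score 1.
Sven: beats Lena; loses to Yuki, Sofia, and Fatima → score 1.
Fatima: beats Lena, Sofia, and Sven; loses to Yuki → score 3.
Yuki has the best pairwise record.

Yuki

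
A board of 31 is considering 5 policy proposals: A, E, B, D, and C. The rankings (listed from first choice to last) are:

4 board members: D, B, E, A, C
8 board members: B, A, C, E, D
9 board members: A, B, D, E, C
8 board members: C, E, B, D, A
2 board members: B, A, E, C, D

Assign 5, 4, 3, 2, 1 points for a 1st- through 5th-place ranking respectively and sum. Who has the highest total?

A: 4·2 + 8·4 + 9·5 + 8·1 + 2·4 = 101
E: 4·3 + 8·2 + 9·2 + 8·4 + 2·3 = 84
B: 4·4 + 8·5 + 9·4 + 8·3 + 2·5 = 126
D: 4·5 + 8·1 + 9·3 + 8·2 + 2·1 = 73
C: 4·1 + 8·3 + 9·1 + 8·5 + 2·2 = 81
B has the highest Borda score (126).

B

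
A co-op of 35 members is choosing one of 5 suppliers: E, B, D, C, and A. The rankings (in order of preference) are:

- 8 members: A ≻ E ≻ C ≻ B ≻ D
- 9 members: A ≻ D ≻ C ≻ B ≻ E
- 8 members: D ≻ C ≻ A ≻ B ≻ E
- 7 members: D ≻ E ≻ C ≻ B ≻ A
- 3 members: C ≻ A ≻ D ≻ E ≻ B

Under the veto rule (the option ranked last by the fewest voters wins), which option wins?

Last-place votes: E 17, B 3, D 8, C 0, A 7.
C is ranked last by the fewest voters, so C wins.

C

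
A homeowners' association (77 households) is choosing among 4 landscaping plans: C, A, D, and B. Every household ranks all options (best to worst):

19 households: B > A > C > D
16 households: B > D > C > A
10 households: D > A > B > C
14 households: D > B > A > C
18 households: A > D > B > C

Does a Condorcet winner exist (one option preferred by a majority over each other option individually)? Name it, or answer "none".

D vs C: 58–19 for D.
D vs A: 40–37 for D.
D vs B: 42–35 for D.
D beats every other option head-to-head.

D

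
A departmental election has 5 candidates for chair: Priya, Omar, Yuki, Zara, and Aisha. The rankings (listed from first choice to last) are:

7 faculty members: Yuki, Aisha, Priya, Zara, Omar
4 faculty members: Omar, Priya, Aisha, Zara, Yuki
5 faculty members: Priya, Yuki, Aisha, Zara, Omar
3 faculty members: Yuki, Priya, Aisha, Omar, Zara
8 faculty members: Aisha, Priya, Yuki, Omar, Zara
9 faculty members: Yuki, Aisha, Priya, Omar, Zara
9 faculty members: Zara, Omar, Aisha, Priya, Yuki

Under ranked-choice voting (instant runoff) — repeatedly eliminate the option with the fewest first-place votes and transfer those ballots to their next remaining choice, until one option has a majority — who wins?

Round 1: Priya 5, Omar 4, Yuki 19, Zara 9, Aisha 8. Eliminate Omar.
Round 2: Priya 9, Yuki 19, Zara 9, Aisha 8. Eliminate Aisha.
Round 3: Priya 17, Yuki 19, Zara 9. Eliminate Zara.
Round 4: Priya 26, Yuki 19. Priya has a majority.

Priya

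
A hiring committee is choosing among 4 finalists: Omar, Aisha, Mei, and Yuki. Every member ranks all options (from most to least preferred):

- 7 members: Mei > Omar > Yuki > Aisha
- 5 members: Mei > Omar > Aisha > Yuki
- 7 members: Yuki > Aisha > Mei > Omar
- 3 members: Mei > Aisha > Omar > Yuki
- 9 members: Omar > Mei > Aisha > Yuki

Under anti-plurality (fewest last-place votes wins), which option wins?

Mei

Last-place votes: Omar 7, Aisha 7, Mei 0, Yuki 17.
Mei is ranked last by the fewest voters, so Mei wins.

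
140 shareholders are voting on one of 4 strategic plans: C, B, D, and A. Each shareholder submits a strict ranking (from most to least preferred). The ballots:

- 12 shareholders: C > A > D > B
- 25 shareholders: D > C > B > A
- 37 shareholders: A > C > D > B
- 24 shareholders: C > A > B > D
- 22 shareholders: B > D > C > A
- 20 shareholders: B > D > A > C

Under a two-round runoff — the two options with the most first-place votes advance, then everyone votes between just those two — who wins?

A

Round 1 first-place votes: C 36, B 42, D 25, A 37.
B and A advance.
Runoff: B is preferred to A by 67 voters; A by 73.
A wins the runoff.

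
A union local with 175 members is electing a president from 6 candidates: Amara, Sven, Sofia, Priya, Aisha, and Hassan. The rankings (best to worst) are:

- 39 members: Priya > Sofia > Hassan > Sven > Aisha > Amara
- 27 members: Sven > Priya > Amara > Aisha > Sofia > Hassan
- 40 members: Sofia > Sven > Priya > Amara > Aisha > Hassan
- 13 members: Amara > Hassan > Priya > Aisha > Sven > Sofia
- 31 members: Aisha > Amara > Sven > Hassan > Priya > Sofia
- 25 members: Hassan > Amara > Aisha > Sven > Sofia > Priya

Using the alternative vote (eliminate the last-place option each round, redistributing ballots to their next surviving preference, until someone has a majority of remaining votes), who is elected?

Round 1: Amara 13, Sven 27, Sofia 40, Priya 39, Aisha 31, Hassan 25. Eliminate Amara.
Round 2: Sven 27, Sofia 40, Priya 39, Aisha 31, Hassan 38. Eliminate Sven.
Round 3: Sofia 40, Priya 66, Aisha 31, Hassan 38. Eliminate Aisha.
Round 4: Sofia 40, Priya 66, Hassan 69. Eliminate Sofia.
Round 5: Priya 106, Hassan 69. Priya has a majority.

Priya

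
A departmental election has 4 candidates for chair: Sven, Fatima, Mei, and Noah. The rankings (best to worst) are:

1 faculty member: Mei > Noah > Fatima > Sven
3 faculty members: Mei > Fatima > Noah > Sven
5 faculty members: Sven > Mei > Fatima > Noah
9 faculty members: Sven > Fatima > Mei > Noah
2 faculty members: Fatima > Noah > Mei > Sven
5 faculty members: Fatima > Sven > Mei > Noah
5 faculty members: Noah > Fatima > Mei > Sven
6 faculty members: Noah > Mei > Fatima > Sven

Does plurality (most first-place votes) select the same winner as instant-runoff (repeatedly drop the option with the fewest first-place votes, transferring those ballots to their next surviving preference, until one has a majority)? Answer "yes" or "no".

Plurality — first-place votes: Sven 14, Fatima 7, Mei 4, Noah 11. Winner: Sven.
Instant-runoff — R1 Sven 14, Fatima 7, Mei 4, Noah 11 (Mei out); R2 Sven 14, Fatima 10, Noah 12 (Fatima out); R3 Sven 19, Noah 17 (Sven winner). Winner: Sven.
The two methods agree.

yes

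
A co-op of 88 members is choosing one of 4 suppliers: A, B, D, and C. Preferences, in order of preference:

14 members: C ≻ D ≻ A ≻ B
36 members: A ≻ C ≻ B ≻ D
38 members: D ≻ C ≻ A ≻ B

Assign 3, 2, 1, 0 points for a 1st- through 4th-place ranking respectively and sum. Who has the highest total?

C

A: 14·1 + 36·3 + 38·1 = 160
B: 14·0 + 36·1 + 38·0 = 36
D: 14·2 + 36·0 + 38·3 = 142
C: 14·3 + 36·2 + 38·2 = 190
C has the highest Borda score (190).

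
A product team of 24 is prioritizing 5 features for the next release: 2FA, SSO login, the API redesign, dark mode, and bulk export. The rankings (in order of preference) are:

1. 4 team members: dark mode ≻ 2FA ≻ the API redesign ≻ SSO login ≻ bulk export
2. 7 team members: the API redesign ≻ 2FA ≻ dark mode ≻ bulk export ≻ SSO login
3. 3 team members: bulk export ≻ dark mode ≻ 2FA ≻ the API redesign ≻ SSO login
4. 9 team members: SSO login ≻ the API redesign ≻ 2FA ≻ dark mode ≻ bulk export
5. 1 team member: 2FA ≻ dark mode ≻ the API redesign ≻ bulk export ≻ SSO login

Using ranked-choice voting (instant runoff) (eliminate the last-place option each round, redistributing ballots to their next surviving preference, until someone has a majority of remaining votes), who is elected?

Round 1: 2FA 1, SSO login 9, the API redesign 7, dark mode 4, bulk export 3. Eliminate 2FA.
Round 2: SSO login 9, the API redesign 7, dark mode 5, bulk export 3. Eliminate bulk export.
Round 3: SSO login 9, the API redesign 7, dark mode 8. Eliminate the API redesign.
Round 4: SSO login 9, dark mode 15. Dark mode has a majority.

dark mode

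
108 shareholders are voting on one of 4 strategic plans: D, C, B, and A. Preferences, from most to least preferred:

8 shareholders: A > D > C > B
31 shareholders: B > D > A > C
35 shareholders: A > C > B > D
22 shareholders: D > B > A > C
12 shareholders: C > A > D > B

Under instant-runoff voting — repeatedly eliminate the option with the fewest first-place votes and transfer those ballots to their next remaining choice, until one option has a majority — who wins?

A

Round 1: D 22, C 12, B 31, A 43. Eliminate C.
Round 2: D 22, B 31, A 55. A has a majority.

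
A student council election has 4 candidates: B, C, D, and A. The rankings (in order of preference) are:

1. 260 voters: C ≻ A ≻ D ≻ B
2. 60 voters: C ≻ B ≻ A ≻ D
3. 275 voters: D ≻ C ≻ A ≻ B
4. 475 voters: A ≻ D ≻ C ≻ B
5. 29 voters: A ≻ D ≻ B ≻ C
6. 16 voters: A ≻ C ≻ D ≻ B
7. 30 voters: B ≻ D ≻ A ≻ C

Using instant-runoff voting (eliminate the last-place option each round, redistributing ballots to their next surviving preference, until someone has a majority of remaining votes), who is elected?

Round 1: B 30, C 320, D 275, A 520. Eliminate B.
Round 2: C 320, D 305, A 520. Eliminate D.
Round 3: C 595, A 550. C has a majority.

C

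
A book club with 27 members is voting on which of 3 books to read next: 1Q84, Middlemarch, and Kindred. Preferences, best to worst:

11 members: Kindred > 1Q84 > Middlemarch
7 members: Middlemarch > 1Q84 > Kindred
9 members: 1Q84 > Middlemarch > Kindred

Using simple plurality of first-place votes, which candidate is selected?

First-place votes: 1Q84 9, Middlemarch 7, Kindred 11.
Kindred has the most first-place votes.

Kindred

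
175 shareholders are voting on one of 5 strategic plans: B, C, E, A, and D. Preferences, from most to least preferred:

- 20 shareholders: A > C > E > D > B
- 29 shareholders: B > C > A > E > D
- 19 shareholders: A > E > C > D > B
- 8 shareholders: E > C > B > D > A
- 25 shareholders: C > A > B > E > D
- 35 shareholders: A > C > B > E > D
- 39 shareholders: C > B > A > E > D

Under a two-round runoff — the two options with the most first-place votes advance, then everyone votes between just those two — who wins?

C

Round 1 first-place votes: B 29, C 64, E 8, A 74, D 0.
A and C advance.
Runoff: A is preferred to C by 74 voters; C by 101.
C wins the runoff.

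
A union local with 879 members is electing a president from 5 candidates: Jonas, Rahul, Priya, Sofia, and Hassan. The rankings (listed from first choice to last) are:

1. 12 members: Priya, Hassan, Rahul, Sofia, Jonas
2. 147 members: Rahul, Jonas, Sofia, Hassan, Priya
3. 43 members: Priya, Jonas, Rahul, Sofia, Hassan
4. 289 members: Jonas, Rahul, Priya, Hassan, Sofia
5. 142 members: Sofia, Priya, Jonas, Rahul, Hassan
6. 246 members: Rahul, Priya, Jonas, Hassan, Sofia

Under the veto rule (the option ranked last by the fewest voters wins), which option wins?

Last-place votes: Jonas 12, Rahul 0, Priya 147, Sofia 535, Hassan 185.
Rahul is ranked last by the fewest voters, so Rahul wins.

Rahul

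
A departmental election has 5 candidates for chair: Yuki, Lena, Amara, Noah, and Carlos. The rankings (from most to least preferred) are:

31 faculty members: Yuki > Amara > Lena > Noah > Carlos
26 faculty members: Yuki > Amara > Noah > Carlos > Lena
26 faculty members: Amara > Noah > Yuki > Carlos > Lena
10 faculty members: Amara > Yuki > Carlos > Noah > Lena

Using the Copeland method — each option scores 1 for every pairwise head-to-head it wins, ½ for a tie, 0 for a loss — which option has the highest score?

Yuki: beats Lena, Amara, Noah, and Carlos → score 4.
Lena: loses to Yuki, Amara, Noah, and Carlos → score 0.
Amara: beats Lena, Noah, and Carlos; loses to Yuki → score 3.
Noah: beats Lena and Carlos; loses to Yuki and Amara → score 2.
Carlos: beats Lena; loses to Yuki, Amara, and Noah → score 1.
Yuki has the best pairwise record.

Yuki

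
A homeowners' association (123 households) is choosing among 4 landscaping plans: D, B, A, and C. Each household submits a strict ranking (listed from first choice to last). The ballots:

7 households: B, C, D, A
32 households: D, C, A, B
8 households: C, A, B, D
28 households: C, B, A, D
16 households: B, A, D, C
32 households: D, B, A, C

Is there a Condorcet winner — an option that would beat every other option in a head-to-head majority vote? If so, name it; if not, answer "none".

D

D vs B: 64–59 for D.
D vs A: 71–52 for D.
D vs C: 80–43 for D.
D beats every other option head-to-head.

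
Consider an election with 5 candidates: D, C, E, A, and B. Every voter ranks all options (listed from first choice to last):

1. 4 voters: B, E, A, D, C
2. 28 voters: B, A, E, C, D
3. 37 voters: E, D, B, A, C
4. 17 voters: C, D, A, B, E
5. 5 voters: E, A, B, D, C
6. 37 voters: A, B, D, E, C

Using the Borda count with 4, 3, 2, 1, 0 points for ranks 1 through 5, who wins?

B

D: 4·1 + 28·0 + 37·3 + 17·3 + 5·1 + 37·2 = 245
C: 4·0 + 28·1 + 37·0 + 17·4 + 5·0 + 37·0 = 96
E: 4·3 + 28·2 + 37·4 + 17·0 + 5·4 + 37·1 = 273
A: 4·2 + 28·3 + 37·1 + 17·2 + 5·3 + 37·4 = 326
B: 4·4 + 28·4 + 37·2 + 17·1 + 5·2 + 37·3 = 340
B has the highest Borda score (340).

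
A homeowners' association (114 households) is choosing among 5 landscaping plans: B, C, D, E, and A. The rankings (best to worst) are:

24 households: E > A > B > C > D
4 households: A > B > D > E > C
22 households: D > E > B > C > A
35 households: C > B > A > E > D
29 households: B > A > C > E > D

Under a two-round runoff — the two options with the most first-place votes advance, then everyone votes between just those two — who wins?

Round 1 first-place votes: B 29, C 35, D 22, E 24, A 4.
C and B advance.
Runoff: C is preferred to B by 35 voters; B by 79.
B wins the runoff.

B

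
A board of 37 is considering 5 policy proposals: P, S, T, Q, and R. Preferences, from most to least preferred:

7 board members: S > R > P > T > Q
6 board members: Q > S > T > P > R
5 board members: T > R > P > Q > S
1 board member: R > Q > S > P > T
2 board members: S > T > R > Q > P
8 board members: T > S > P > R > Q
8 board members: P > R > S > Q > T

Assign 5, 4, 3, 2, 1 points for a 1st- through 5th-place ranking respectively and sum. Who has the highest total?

S

P: 7·3 + 6·2 + 5·3 + 1·2 + 2·1 + 8·3 + 8·5 = 116
S: 7·5 + 6·4 + 5·1 + 1·3 + 2·5 + 8·4 + 8·3 = 133
T: 7·2 + 6·3 + 5·5 + 1·1 + 2·4 + 8·5 + 8·1 = 114
Q: 7·1 + 6·5 + 5·2 + 1·4 + 2·2 + 8·1 + 8·2 = 79
R: 7·4 + 6·1 + 5·4 + 1·5 + 2·3 + 8·2 + 8·4 = 113
S has the highest Borda score (133).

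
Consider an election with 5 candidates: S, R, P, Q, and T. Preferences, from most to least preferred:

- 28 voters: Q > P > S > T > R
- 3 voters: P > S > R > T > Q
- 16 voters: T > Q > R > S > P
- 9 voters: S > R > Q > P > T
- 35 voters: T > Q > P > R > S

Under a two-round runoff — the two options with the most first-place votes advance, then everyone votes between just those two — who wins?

Round 1 first-place votes: S 9, R 0, P 3, Q 28, T 51.
T and Q advance.
Runoff: T is preferred to Q by 54 voters; Q by 37.
T wins the runoff.

T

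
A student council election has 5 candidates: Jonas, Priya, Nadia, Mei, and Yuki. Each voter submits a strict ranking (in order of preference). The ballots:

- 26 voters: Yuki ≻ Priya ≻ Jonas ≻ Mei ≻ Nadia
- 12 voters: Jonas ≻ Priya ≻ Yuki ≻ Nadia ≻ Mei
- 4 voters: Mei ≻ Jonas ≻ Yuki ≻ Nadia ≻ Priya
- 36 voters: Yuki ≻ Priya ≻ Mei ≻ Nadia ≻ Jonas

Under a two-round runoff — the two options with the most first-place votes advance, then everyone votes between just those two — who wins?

Yuki

Round 1 first-place votes: Jonas 12, Priya 0, Nadia 0, Mei 4, Yuki 62.
Yuki and Jonas advance.
Runoff: Yuki is preferred to Jonas by 62 voters; Jonas by 16.
Yuki wins the runoff.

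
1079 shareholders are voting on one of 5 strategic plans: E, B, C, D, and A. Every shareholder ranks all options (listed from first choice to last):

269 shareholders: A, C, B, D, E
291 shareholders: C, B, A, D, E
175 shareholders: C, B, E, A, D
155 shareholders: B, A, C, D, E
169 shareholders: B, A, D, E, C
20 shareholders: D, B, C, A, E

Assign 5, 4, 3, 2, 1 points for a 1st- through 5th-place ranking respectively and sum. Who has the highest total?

B

E: 269·1 + 291·1 + 175·3 + 155·1 + 169·2 + 20·1 = 1598
B: 269·3 + 291·4 + 175·4 + 155·5 + 169·5 + 20·4 = 4371
C: 269·4 + 291·5 + 175·5 + 155·3 + 169·1 + 20·3 = 4100
D: 269·2 + 291·2 + 175·1 + 155·2 + 169·3 + 20·5 = 2212
A: 269·5 + 291·3 + 175·2 + 155·4 + 169·4 + 20·2 = 3904
B has the highest Borda score (4371).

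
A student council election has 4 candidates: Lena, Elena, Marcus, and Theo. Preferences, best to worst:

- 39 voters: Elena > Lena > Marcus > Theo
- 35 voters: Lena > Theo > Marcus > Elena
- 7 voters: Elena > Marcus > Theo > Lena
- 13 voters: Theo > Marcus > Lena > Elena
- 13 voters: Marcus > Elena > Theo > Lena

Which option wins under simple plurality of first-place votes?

Elena

First-place votes: Lena 35, Elena 46, Marcus 13, Theo 13.
Elena has the most first-place votes.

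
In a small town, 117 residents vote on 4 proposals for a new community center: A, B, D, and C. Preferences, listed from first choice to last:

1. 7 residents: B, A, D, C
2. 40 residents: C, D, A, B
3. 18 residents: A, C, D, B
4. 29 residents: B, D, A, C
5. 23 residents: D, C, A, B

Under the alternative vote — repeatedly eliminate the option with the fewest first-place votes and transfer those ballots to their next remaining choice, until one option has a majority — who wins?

Round 1: A 18, B 36, D 23, C 40. Eliminate A.
Round 2: B 36, D 23, C 58. Eliminate D.
Round 3: B 36, C 81. C has a majority.

C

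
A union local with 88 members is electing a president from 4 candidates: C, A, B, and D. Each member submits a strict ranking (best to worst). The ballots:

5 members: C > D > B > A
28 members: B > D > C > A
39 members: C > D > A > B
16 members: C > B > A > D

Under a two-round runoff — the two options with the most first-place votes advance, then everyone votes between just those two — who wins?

C

Round 1 first-place votes: C 60, A 0, B 28, D 0.
C and B advance.
Runoff: C is preferred to B by 60 voters; B by 28.
C wins the runoff.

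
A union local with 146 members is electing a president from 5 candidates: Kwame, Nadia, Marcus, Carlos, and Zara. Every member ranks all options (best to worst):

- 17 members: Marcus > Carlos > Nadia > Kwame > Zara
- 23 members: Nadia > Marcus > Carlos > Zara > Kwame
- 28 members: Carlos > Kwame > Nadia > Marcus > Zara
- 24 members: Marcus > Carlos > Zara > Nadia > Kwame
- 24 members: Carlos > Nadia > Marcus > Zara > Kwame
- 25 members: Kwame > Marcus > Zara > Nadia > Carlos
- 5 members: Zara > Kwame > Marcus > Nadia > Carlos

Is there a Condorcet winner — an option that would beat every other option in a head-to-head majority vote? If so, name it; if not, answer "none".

Checking pairwise contests:
Nadia beats Kwame 88–58.
Carlos beats Nadia 93–53.
Nadia beats Marcus 75–71.
Marcus beats Carlos 94–52.
Nadia beats Zara 92–54.
Every option loses at least one head-to-head, so there is no Condorcet winner.

none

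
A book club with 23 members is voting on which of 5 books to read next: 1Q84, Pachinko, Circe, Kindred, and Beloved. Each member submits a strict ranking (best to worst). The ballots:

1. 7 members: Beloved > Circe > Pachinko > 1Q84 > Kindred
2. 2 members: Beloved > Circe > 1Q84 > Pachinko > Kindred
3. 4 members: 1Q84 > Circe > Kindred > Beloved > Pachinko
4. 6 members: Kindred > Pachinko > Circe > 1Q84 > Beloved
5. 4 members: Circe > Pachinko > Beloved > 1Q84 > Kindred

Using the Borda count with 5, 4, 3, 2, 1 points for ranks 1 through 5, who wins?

1Q84: 7·2 + 2·3 + 4·5 + 6·2 + 4·2 = 60
Pachinko: 7·3 + 2·2 + 4·1 + 6·4 + 4·4 = 69
Circe: 7·4 + 2·4 + 4·4 + 6·3 + 4·5 = 90
Kindred: 7·1 + 2·1 + 4·3 + 6·5 + 4·1 = 55
Beloved: 7·5 + 2·5 + 4·2 + 6·1 + 4·3 = 71
Circe has the highest Borda score (90).

Circe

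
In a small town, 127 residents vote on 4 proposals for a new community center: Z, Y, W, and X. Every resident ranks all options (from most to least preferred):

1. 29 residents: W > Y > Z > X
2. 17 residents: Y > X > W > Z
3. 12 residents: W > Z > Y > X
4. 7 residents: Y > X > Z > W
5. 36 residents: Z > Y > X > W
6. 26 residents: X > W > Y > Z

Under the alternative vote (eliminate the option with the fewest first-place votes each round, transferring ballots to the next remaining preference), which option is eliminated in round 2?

Z

Round 1: Z 36, Y 24, W 41, X 26. Eliminate Y.
Round 2: Z 36, W 41, X 50. Eliminate Z.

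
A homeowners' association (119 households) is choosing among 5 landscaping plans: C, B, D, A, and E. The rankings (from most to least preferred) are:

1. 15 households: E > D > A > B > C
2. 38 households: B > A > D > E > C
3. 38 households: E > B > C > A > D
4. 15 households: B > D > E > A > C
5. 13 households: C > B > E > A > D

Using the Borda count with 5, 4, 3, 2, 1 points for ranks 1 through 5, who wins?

C: 15·1 + 38·1 + 38·3 + 15·1 + 13·5 = 247
B: 15·2 + 38·5 + 38·4 + 15·5 + 13·4 = 499
D: 15·4 + 38·3 + 38·1 + 15·4 + 13·1 = 285
A: 15·3 + 38·4 + 38·2 + 15·2 + 13·2 = 329
E: 15·5 + 38·2 + 38·5 + 15·3 + 13·3 = 425
B has the highest Borda score (499).

B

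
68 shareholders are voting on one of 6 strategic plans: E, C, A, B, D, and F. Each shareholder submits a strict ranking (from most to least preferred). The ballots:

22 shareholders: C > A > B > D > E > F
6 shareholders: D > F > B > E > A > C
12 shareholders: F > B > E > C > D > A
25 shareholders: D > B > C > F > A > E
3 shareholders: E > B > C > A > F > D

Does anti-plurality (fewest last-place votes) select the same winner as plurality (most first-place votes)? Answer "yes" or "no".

Anti-plurality — last-place votes: E 25, C 6, A 12, B 0, D 3, F 22. Winner: B.
Plurality — first-place votes: E 3, C 22, A 0, B 0, D 31, F 12. Winner: D.
The two methods disagree.

no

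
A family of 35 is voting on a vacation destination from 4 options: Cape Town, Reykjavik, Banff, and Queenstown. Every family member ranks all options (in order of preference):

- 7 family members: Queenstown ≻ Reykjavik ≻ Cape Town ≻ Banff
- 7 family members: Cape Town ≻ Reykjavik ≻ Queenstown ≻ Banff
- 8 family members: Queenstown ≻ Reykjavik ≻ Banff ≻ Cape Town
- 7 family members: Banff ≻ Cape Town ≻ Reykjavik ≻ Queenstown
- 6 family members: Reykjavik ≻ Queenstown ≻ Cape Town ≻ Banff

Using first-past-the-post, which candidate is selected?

First-place votes: Cape Town 7, Reykjavik 6, Banff 7, Queenstown 15.
Queenstown has the most first-place votes.

Queenstown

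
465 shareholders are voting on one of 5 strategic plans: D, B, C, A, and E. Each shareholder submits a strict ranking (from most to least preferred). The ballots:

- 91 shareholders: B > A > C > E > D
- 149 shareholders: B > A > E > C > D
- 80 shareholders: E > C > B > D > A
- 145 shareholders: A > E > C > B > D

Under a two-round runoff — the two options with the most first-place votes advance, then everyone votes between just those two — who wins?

B

Round 1 first-place votes: D 0, B 240, C 0, A 145, E 80.
B and A advance.
Runoff: B is preferred to A by 320 voters; A by 145.
B wins the runoff.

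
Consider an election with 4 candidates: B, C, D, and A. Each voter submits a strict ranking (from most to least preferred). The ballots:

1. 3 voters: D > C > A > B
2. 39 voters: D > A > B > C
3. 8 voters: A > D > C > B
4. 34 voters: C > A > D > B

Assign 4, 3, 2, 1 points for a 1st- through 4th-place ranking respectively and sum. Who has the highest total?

D

B: 3·1 + 39·2 + 8·1 + 34·1 = 123
C: 3·3 + 39·1 + 8·2 + 34·4 = 200
D: 3·4 + 39·4 + 8·3 + 34·2 = 260
A: 3·2 + 39·3 + 8·4 + 34·3 = 257
D has the highest Borda score (260).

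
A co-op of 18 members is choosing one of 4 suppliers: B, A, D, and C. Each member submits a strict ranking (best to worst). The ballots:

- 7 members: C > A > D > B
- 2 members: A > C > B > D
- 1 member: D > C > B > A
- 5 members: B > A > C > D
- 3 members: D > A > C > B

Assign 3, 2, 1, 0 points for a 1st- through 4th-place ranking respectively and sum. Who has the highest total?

A

B: 7·0 + 2·1 + 1·1 + 5·3 + 3·0 = 18
A: 7·2 + 2·3 + 1·0 + 5·2 + 3·2 = 36
D: 7·1 + 2·0 + 1·3 + 5·0 + 3·3 = 19
C: 7·3 + 2·2 + 1·2 + 5·1 + 3·1 = 35
A has the highest Borda score (36).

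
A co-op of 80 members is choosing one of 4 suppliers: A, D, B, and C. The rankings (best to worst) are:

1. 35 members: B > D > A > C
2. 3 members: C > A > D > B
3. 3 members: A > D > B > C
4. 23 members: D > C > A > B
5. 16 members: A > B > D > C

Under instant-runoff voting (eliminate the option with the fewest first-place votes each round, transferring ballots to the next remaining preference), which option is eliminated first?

C

Round 1: A 19, D 23, B 35, C 3. Eliminate C.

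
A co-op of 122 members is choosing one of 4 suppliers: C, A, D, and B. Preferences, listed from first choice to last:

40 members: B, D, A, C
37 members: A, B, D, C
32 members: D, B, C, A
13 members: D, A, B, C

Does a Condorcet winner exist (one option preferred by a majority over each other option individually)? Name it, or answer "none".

B

B vs C: 122–0 for B.
B vs A: 72–50 for B.
B vs D: 77–45 for B.
B beats every other option head-to-head.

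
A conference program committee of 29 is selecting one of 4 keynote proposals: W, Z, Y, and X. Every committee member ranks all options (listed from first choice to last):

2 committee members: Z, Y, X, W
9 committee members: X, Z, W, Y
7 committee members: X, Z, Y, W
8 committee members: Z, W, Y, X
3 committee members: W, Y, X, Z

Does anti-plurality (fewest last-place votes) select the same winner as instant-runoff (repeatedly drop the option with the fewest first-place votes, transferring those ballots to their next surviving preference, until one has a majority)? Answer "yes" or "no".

no

Anti-plurality — last-place votes: W 9, Z 3, Y 9, X 8. Winner: Z.
Instant-runoff — R1 W 3, Z 10, Y 0, X 16 (X winner). Winner: X.
The two methods disagree.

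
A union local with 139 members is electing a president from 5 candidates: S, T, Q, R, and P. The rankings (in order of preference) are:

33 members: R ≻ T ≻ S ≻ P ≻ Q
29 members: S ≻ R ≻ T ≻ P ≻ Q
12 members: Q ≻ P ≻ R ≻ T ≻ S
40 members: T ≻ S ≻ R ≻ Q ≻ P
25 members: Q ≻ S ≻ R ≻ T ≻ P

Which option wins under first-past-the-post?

T

First-place votes: S 29, T 40, Q 37, R 33, P 0.
T has the most first-place votes.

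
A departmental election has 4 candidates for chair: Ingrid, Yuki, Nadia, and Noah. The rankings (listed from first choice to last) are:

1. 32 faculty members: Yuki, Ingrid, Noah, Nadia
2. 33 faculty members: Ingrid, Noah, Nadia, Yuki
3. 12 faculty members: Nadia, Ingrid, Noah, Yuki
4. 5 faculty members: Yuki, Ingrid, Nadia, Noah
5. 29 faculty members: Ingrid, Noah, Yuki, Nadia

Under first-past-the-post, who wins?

Ingrid

First-place votes: Ingrid 62, Yuki 37, Nadia 12, Noah 0.
Ingrid has the most first-place votes.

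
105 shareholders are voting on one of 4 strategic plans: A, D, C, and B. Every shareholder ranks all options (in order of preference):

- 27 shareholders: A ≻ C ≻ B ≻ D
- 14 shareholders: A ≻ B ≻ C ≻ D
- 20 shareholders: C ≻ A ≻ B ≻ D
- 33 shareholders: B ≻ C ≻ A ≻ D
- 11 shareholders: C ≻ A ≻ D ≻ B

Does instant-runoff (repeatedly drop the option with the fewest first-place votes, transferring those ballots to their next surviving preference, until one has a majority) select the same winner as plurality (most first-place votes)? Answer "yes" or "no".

Instant-runoff — R1 A 41, D 0, C 31, B 33 (D out); R2 A 41, C 31, B 33 (C out); R3 A 72, B 33 (A winner). Winner: A.
Plurality — first-place votes: A 41, D 0, C 31, B 33. Winner: A.
The two methods agree.

yes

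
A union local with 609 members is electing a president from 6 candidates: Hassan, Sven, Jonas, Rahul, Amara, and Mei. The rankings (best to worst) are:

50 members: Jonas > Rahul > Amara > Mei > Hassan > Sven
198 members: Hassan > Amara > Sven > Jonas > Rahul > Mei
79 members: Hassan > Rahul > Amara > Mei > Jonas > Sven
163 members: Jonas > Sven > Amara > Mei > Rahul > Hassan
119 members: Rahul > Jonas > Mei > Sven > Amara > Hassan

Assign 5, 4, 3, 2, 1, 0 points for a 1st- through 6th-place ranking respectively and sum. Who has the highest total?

Hassan: 50·1 + 198·5 + 79·5 + 163·0 + 119·0 = 1435
Sven: 50·0 + 198·3 + 79·0 + 163·4 + 119·2 = 1484
Jonas: 50·5 + 198·2 + 79·1 + 163·5 + 119·4 = 2016
Rahul: 50·4 + 198·1 + 79·4 + 163·1 + 119·5 = 1472
Amara: 50·3 + 198·4 + 79·3 + 163·3 + 119·1 = 1787
Mei: 50·2 + 198·0 + 79·2 + 163·2 + 119·3 = 941
Jonas has the highest Borda score (2016).

Jonas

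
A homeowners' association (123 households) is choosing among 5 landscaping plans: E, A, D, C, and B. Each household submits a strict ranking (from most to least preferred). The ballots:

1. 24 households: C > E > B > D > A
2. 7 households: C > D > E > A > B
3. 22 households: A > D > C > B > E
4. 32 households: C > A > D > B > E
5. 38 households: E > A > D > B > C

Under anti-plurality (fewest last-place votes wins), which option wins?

D

Last-place votes: E 54, A 24, D 0, C 38, B 7.
D is ranked last by the fewest voters, so D wins.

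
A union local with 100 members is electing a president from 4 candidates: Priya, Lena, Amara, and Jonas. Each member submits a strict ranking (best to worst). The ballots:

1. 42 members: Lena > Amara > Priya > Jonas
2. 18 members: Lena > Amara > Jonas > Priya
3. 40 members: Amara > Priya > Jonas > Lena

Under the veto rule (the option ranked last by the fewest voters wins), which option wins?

Amara

Last-place votes: Priya 18, Lena 40, Amara 0, Jonas 42.
Amara is ranked last by the fewest voters, so Amara wins.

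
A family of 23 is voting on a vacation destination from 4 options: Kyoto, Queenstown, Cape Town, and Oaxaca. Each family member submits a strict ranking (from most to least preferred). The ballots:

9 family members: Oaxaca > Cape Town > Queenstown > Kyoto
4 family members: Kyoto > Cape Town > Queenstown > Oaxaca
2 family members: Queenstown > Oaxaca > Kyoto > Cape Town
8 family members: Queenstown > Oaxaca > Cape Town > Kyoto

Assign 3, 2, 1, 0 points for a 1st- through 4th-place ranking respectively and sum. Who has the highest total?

Oaxaca

Kyoto: 9·0 + 4·3 + 2·1 + 8·0 = 14
Queenstown: 9·1 + 4·1 + 2·3 + 8·3 = 43
Cape Town: 9·2 + 4·2 + 2·0 + 8·1 = 34
Oaxaca: 9·3 + 4·0 + 2·2 + 8·2 = 47
Oaxaca has the highest Borda score (47).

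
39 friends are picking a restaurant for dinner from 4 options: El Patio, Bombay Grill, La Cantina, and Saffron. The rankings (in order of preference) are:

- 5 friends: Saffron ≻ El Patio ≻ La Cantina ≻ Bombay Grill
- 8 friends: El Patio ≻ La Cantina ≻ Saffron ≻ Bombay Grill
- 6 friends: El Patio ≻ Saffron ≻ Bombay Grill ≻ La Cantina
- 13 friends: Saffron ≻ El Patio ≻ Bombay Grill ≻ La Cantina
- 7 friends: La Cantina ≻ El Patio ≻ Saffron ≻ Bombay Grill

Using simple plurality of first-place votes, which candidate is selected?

Saffron

First-place votes: El Patio 14, Bombay Grill 0, La Cantina 7, Saffron 18.
Saffron has the most first-place votes.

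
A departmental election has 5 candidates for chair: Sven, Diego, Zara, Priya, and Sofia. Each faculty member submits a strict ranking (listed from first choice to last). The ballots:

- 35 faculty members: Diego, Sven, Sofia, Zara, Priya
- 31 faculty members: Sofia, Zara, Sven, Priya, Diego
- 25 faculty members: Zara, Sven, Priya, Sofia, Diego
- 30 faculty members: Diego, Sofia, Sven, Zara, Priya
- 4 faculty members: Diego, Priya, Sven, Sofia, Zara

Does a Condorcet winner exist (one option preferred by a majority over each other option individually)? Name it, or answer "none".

Diego

Diego vs Sven: 69–56 for Diego.
Diego vs Zara: 69–56 for Diego.
Diego vs Priya: 69–56 for Diego.
Diego vs Sofia: 69–56 for Diego.
Diego beats every other option head-to-head.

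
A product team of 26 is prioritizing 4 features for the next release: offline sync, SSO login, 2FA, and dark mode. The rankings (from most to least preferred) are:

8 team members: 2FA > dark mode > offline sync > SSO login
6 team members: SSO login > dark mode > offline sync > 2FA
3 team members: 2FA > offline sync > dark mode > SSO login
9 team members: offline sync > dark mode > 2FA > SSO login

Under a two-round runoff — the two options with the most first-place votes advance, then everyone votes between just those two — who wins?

Round 1 first-place votes: offline sync 9, SSO login 6, 2FA 11, dark mode 0.
2FA and offline sync advance.
Runoff: 2FA is preferred to offline sync by 11 voters; offline sync by 15.
offline sync wins the runoff.

offline sync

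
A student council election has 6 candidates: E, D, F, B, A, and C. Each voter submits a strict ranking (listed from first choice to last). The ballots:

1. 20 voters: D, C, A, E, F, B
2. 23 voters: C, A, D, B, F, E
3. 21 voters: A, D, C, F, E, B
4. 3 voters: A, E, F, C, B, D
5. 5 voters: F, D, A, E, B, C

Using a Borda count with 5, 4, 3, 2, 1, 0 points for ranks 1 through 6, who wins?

A

E: 20·2 + 23·0 + 21·1 + 3·4 + 5·2 = 83
D: 20·5 + 23·3 + 21·4 + 3·0 + 5·4 = 273
F: 20·1 + 23·1 + 21·2 + 3·3 + 5·5 = 119
B: 20·0 + 23·2 + 21·0 + 3·1 + 5·1 = 54
A: 20·3 + 23·4 + 21·5 + 3·5 + 5·3 = 287
C: 20·4 + 23·5 + 21·3 + 3·2 + 5·0 = 264
A has the highest Borda score (287).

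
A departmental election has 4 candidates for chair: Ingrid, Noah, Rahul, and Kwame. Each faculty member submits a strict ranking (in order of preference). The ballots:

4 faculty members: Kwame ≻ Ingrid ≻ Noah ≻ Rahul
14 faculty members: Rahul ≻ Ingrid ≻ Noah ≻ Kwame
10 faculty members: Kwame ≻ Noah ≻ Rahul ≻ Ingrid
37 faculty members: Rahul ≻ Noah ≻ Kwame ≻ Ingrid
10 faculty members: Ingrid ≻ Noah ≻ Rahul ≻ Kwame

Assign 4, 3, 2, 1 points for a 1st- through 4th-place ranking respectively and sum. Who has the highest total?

Ingrid: 4·3 + 14·3 + 10·1 + 37·1 + 10·4 = 141
Noah: 4·2 + 14·2 + 10·3 + 37·3 + 10·3 = 207
Rahul: 4·1 + 14·4 + 10·2 + 37·4 + 10·2 = 248
Kwame: 4·4 + 14·1 + 10·4 + 37·2 + 10·1 = 154
Rahul has the highest Borda score (248).

Rahul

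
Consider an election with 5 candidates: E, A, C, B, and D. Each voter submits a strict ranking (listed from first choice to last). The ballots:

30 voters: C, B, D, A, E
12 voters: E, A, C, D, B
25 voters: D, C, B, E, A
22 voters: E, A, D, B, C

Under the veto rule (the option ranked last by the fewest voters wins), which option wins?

D

Last-place votes: E 30, A 25, C 22, B 12, D 0.
D is ranked last by the fewest voters, so D wins.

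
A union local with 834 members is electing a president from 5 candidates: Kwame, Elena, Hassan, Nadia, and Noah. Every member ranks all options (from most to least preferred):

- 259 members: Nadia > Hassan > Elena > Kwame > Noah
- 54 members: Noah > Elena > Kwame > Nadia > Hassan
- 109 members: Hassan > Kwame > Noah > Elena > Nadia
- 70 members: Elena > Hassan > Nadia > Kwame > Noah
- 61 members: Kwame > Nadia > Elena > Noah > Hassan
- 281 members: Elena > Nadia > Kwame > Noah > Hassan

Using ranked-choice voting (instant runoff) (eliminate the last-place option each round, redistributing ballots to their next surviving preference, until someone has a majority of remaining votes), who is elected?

Elena

Round 1: Kwame 61, Elena 351, Hassan 109, Nadia 259, Noah 54. Eliminate Noah.
Round 2: Kwame 61, Elena 405, Hassan 109, Nadia 259. Eliminate Kwame.
Round 3: Elena 405, Hassan 109, Nadia 320. Eliminate Hassan.
Round 4: Elena 514, Nadia 320. Elena has a majority.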